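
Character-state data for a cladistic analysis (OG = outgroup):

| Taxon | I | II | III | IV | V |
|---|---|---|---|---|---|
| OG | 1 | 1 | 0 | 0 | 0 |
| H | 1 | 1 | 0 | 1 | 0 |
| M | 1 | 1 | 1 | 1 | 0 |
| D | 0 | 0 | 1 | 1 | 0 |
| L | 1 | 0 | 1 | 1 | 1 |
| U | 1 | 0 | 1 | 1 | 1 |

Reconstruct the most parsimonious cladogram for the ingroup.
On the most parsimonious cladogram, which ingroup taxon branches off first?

Character polarity is set by the outgroup: the derived state is whichever differs from the outgroup's state, so for I, II the derived state is '0', and for the remaining characters it is '1'.
I: derived state '0' in D only — an autapomorphy, so it tells us nothing about relationships among taxa.
Only D, L, and U show the derived state '0' for II, supporting them as a clade.
Only D, L, M, and U show the derived state '1' for III, supporting them as a clade.
IV (derived state '1') is shared by all ingroup taxa — unites the whole ingroup.
V: derived state '1' in L and U only — synapomorphy for {L, U}.
Most parsimonious ingroup topology: (H,(M,(D,(L,U)))).
H is sister to the clade containing all other ingroup taxa, so it is the earliest-diverging (most basal) ingroup lineage.

H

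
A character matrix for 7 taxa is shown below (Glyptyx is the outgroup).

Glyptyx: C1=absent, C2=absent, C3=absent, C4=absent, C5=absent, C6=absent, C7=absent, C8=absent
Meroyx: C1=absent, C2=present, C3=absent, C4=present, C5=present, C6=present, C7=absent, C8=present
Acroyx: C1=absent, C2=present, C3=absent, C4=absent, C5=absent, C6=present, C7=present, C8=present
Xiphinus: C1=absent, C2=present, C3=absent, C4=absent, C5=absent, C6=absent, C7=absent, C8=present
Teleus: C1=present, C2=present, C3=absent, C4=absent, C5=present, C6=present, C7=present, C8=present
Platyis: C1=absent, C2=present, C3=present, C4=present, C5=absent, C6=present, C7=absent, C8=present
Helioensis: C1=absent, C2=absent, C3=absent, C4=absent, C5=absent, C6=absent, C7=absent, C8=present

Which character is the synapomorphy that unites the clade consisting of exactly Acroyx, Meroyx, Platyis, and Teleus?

The outgroup has state 'absent' for every character, so 'present' is the derived state throughout.
C1: derived state 'present' in Teleus only — an autapomorphy, so it tells us nothing about relationships among taxa.
C2: derived state 'present' in Acroyx, Meroyx, Platyis, Teleus, and Xiphinus only — synapomorphy for {Acroyx, Meroyx, Platyis, Teleus, Xiphinus}.
C3: derived state 'present' in Platyis only — an autapomorphy, so it tells us nothing about relationships among taxa.
C4: derived state 'present' in Meroyx and Platyis only — synapomorphy for {Meroyx, Platyis}.
C5 groups Meroyx and Teleus, which is incompatible with the clades supported by the remaining characters; treating it as convergent (homoplasy) costs fewer steps than any alternative tree.
C6: derived state 'present' in Acroyx, Meroyx, Platyis, and Teleus only — synapomorphy for {Acroyx, Meroyx, Platyis, Teleus}.
C7 (derived state 'present') is shared by Acroyx and Teleus — a synapomorphy uniting that clade.
C8 (derived state 'present') is shared by all ingroup taxa — unites the whole ingroup.
Most parsimonious ingroup topology: ((((Meroyx,Platyis),(Acroyx,Teleus)),Xiphinus),Helioensis).
The clade {Acroyx, Meroyx, Platyis, Teleus} is supported by C6: its derived state 'present' occurs in exactly those taxa and in no other taxon (including the outgroup).

C6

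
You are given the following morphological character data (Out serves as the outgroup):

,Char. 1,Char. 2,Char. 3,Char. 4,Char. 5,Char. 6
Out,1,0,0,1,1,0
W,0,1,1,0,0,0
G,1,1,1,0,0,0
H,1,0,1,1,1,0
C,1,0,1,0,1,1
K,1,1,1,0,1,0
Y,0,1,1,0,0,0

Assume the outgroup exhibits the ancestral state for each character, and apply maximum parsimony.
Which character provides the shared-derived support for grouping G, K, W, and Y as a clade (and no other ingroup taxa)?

Character polarity is set by the outgroup: the derived state is whichever differs from the outgroup's state, so for Char. 1, Char. 4, Char. 5 the derived state is '0', and for the remaining characters it is '1'.
Char. 1: derived state '0' in W and Y only — synapomorphy for {W, Y}.
Char. 2 (derived state '1') is shared by G, K, W, and Y — a synapomorphy uniting that clade.
All ingroup taxa share the derived state '1' for Char. 3; it defines the ingroup but does not resolve relationships within it.
Only C, G, K, W, and Y show the derived state '0' for Char. 4, supporting them as a clade.
Only G, W, and Y show the derived state '0' for Char. 5, supporting them as a clade.
Char. 6 (derived state '1') is unique to C (autapomorphy; uninformative for grouping).
Most parsimonious ingroup topology: (((((W,Y),G),K),C),H).
The clade {G, K, W, Y} is supported by Char. 2: its derived state '1' occurs in exactly those taxa and in no other taxon (including the outgroup).

Char. 2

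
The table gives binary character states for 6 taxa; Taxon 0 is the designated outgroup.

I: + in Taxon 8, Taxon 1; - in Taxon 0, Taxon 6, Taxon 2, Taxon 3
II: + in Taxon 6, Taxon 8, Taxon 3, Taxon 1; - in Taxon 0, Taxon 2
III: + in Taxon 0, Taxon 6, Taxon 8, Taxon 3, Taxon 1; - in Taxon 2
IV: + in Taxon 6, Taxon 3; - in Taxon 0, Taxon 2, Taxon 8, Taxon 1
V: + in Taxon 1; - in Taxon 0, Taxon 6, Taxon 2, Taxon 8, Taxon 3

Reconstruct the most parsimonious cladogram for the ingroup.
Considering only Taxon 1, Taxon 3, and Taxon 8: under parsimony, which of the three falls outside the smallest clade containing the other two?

Taxon 3

Character polarity is set by the outgroup: the derived state is whichever differs from the outgroup's state, so for III the derived state is '-', and for the remaining characters it is '+'.
I (derived state '+') is shared by Taxon 1 and Taxon 8 — a synapomorphy uniting that clade.
II (derived state '+') is shared by Taxon 1, Taxon 3, Taxon 6, and Taxon 8 — a synapomorphy uniting that clade.
III (derived state '-') is unique to Taxon 2 (autapomorphy; uninformative for grouping).
IV: derived state '+' in Taxon 3 and Taxon 6 only — synapomorphy for {Taxon 3, Taxon 6}.
V (derived state '+') is unique to Taxon 1 (autapomorphy; uninformative for grouping).
Most parsimonious ingroup topology: (((Taxon 6,Taxon 3),(Taxon 8,Taxon 1)),Taxon 2).
Taxon 1 and Taxon 8 share a more recent common ancestor with each other than either does with Taxon 3, so Taxon 3 is the least closely related of the three.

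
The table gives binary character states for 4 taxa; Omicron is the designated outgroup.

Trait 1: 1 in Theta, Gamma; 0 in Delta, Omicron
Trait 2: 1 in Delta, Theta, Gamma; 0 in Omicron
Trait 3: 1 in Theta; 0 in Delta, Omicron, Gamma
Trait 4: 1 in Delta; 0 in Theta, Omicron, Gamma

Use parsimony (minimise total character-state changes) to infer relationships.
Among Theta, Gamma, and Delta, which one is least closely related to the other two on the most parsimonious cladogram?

Delta

The outgroup has state '0' for every character, so '1' is the derived state throughout.
Trait 1: derived state '1' in Gamma and Theta only — synapomorphy for {Gamma, Theta}.
All ingroup taxa share the derived state '1' for Trait 2; it defines the ingroup but does not resolve relationships within it.
Trait 3: derived state '1' in Theta only — an autapomorphy, so it tells us nothing about relationships among taxa.
Trait 4: derived state '1' in Delta only — an autapomorphy, so it tells us nothing about relationships among taxa.
Most parsimonious ingroup topology: (Delta,(Gamma,Theta)).
Theta and Gamma share a more recent common ancestor with each other than either does with Delta, so Delta is the least closely related of the three.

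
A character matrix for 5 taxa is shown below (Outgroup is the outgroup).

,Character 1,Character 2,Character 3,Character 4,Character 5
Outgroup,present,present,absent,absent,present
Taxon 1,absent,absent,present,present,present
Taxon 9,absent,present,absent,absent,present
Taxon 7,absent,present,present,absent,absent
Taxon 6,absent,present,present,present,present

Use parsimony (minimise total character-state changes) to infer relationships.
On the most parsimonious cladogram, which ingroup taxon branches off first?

Taxon 9

Character polarity is set by the outgroup: the derived state is whichever differs from the outgroup's state, so for Character 1, Character 2, Character 5 the derived state is 'absent', and for the remaining characters it is 'present'.
Character 1 (derived state 'absent') is shared by all ingroup taxa — unites the whole ingroup.
Character 2: derived state 'absent' in Taxon 1 only — an autapomorphy, so it tells us nothing about relationships among taxa.
Character 3: derived state 'present' in Taxon 1, Taxon 6, and Taxon 7 only — synapomorphy for {Taxon 1, Taxon 6, Taxon 7}.
Character 4 (derived state 'present') is shared by Taxon 1 and Taxon 6 — a synapomorphy uniting that clade.
Character 5: derived state 'absent' in Taxon 7 only — an autapomorphy, so it tells us nothing about relationships among taxa.
Most parsimonious ingroup topology: (((Taxon 1,Taxon 6),Taxon 7),Taxon 9).
Taxon 9 is sister to the clade containing all other ingroup taxa, so it is the earliest-diverging (most basal) ingroup lineage.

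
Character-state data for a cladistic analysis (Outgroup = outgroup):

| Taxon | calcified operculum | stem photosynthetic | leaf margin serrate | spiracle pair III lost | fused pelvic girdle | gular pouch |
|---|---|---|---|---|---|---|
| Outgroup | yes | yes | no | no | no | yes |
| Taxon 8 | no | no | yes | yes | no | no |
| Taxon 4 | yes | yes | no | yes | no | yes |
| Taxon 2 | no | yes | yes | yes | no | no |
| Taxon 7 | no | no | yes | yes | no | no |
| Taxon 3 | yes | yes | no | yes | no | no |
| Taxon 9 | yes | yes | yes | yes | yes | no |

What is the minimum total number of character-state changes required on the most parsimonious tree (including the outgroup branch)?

Character polarity is set by the outgroup: the derived state is whichever differs from the outgroup's state, so for calcified operculum, stem photosynthetic, gular pouch the derived state is 'no', and for the remaining characters it is 'yes'.
Only Taxon 2, Taxon 7, and Taxon 8 show the derived state 'no' for calcified operculum, supporting them as a clade.
stem photosynthetic (derived state 'no') is shared by Taxon 7 and Taxon 8 — a synapomorphy uniting that clade.
leaf margin serrate (derived state 'yes') is shared by Taxon 2, Taxon 7, Taxon 8, and Taxon 9 — a synapomorphy uniting that clade.
All ingroup taxa share the derived state 'yes' for spiracle pair III lost; it defines the ingroup but does not resolve relationships within it.
fused pelvic girdle (derived state 'yes') is unique to Taxon 9 (autapomorphy; uninformative for grouping).
gular pouch: derived state 'no' in Taxon 2, Taxon 3, Taxon 7, Taxon 8, and Taxon 9 only — synapomorphy for {Taxon 2, Taxon 3, Taxon 7, Taxon 8, Taxon 9}.
Most parsimonious ingroup topology: (((((Taxon 8,Taxon 7),Taxon 2),Taxon 9),Taxon 3),Taxon 4).
Changes per character on this tree: calcified operculum: 1; stem photosynthetic: 1; leaf margin serrate: 1; spiracle pair III lost: 1; fused pelvic girdle: 1; gular pouch: 1.
Total = 6.

6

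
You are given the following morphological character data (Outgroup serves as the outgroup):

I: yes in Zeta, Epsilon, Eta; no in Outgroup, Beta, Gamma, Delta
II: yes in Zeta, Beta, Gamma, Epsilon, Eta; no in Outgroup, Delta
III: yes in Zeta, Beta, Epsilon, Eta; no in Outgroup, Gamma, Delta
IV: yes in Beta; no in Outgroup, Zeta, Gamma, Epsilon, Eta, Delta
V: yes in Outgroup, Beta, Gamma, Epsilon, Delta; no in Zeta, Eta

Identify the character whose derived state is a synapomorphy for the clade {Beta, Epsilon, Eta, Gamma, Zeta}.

II

Character polarity is set by the outgroup: the derived state is whichever differs from the outgroup's state, so for V the derived state is 'no', and for the remaining characters it is 'yes'.
Only Epsilon, Eta, and Zeta show the derived state 'yes' for I, supporting them as a clade.
II (derived state 'yes') is shared by Beta, Epsilon, Eta, Gamma, and Zeta — a synapomorphy uniting that clade.
III: derived state 'yes' in Beta, Epsilon, Eta, and Zeta only — synapomorphy for {Beta, Epsilon, Eta, Zeta}.
IV: derived state 'yes' in Beta only — an autapomorphy, so it tells us nothing about relationships among taxa.
V: derived state 'no' in Eta and Zeta only — synapomorphy for {Eta, Zeta}.
Most parsimonious ingroup topology: (((((Zeta,Eta),Epsilon),Beta),Gamma),Delta).
The clade {Beta, Epsilon, Eta, Gamma, Zeta} is supported by II: its derived state 'yes' occurs in exactly those taxa and in no other taxon (including the outgroup).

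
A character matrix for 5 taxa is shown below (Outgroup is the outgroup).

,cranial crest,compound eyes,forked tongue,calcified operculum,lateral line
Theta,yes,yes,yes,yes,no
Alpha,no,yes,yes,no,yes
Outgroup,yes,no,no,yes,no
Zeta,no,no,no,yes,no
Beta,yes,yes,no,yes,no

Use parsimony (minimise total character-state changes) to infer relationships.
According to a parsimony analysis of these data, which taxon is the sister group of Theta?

Character polarity is set by the outgroup: the derived state is whichever differs from the outgroup's state, so for cranial crest, calcified operculum the derived state is 'no', and for the remaining characters it is 'yes'.
cranial crest (state 'no') occurs in Alpha and Zeta but conflicts with the nesting implied by the other characters — most parsimoniously interpreted as homoplasy.
compound eyes: derived state 'yes' in Alpha, Beta, and Theta only — synapomorphy for {Alpha, Beta, Theta}.
forked tongue: derived state 'yes' in Alpha and Theta only — synapomorphy for {Alpha, Theta}.
calcified operculum: derived state 'no' in Alpha only — an autapomorphy, so it tells us nothing about relationships among taxa.
lateral line: derived state 'yes' in Alpha only — an autapomorphy, so it tells us nothing about relationships among taxa.
Most parsimonious ingroup topology: ((Beta,(Theta,Alpha)),Zeta).
Theta and Alpha form a cherry on this tree, so they are sister taxa.

Alpha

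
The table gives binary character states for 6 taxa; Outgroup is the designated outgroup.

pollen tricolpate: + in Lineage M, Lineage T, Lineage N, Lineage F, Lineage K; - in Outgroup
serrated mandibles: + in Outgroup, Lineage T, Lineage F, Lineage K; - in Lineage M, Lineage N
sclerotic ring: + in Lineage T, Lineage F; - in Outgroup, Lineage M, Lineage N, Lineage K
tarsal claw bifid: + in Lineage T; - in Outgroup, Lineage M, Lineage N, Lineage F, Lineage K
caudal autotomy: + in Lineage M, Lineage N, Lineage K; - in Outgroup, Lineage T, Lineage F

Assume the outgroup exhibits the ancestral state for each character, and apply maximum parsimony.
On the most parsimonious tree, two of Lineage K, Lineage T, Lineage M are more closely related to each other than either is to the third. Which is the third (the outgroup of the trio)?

Character polarity is set by the outgroup: the derived state is whichever differs from the outgroup's state, so for serrated mandibles the derived state is '-', and for the remaining characters it is '+'.
pollen tricolpate (derived state '+') is shared by all ingroup taxa — unites the whole ingroup.
serrated mandibles (derived state '-') is shared by Lineage M and Lineage N — a synapomorphy uniting that clade.
sclerotic ring (derived state '+') is shared by Lineage F and Lineage T — a synapomorphy uniting that clade.
tarsal claw bifid (derived state '+') is unique to Lineage T (autapomorphy; uninformative for grouping).
caudal autotomy (derived state '+') is shared by Lineage K, Lineage M, and Lineage N — a synapomorphy uniting that clade.
Most parsimonious ingroup topology: (((Lineage M,Lineage N),Lineage K),(Lineage T,Lineage F)).
Lineage M and Lineage K share a more recent common ancestor with each other than either does with Lineage T, so Lineage T is the least closely related of the three.

Lineage T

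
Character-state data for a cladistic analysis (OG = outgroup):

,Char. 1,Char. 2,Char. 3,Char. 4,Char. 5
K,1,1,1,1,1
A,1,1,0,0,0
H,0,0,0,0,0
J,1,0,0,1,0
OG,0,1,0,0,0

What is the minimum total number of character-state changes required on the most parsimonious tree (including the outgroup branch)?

6

Character polarity is set by the outgroup: the derived state is whichever differs from the outgroup's state, so for Char. 2 the derived state is '0', and for the remaining characters it is '1'.
Only A, J, and K show the derived state '1' for Char. 1, supporting them as a clade.
Char. 2 (state '0') occurs in H and J but conflicts with the nesting implied by the other characters — most parsimoniously interpreted as homoplasy.
Char. 3 (derived state '1') is unique to K (autapomorphy; uninformative for grouping).
Char. 4: derived state '1' in J and K only — synapomorphy for {J, K}.
Char. 5 (derived state '1') is unique to K (autapomorphy; uninformative for grouping).
Most parsimonious ingroup topology: (H,(A,(K,J))).
Changes per character on this tree: Char. 1: 1; Char. 2: 2; Char. 3: 1; Char. 4: 1; Char. 5: 1.
Total = 6.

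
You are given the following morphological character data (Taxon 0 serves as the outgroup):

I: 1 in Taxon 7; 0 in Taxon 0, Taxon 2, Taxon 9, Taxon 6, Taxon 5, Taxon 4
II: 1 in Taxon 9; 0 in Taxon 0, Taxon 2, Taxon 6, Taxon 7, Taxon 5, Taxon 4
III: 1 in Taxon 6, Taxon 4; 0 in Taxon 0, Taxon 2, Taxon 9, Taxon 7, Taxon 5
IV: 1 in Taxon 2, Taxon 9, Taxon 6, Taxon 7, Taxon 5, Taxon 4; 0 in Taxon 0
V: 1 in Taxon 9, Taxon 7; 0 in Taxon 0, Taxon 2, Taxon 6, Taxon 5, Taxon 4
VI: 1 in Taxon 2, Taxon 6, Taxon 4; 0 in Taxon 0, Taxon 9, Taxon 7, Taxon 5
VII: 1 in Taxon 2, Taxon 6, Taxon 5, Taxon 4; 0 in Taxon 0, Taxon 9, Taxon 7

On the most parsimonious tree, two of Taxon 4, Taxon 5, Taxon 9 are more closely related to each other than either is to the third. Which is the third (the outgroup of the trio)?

Taxon 9

The outgroup has state '0' for every character, so '1' is the derived state throughout.
I (derived state '1') is unique to Taxon 7 (autapomorphy; uninformative for grouping).
II (derived state '1') is unique to Taxon 9 (autapomorphy; uninformative for grouping).
Only Taxon 4 and Taxon 6 show the derived state '1' for III, supporting them as a clade.
All ingroup taxa share the derived state '1' for IV; it defines the ingroup but does not resolve relationships within it.
Only Taxon 7 and Taxon 9 show the derived state '1' for V, supporting them as a clade.
VI: derived state '1' in Taxon 2, Taxon 4, and Taxon 6 only — synapomorphy for {Taxon 2, Taxon 4, Taxon 6}.
VII (derived state '1') is shared by Taxon 2, Taxon 4, Taxon 5, and Taxon 6 — a synapomorphy uniting that clade.
Most parsimonious ingroup topology: ((Taxon 9,Taxon 7),(Taxon 5,((Taxon 4,Taxon 6),Taxon 2))).
Taxon 4 and Taxon 5 share a more recent common ancestor with each other than either does with Taxon 9, so Taxon 9 is the least closely related of the three.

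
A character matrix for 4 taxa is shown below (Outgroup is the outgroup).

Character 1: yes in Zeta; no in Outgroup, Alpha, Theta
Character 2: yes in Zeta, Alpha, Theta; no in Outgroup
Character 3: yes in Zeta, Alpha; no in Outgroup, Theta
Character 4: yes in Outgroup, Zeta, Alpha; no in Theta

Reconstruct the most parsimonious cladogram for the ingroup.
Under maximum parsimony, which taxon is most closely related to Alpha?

Zeta

Character polarity is set by the outgroup: the derived state is whichever differs from the outgroup's state, so for Character 4 the derived state is 'no', and for the remaining characters it is 'yes'.
Character 1 (derived state 'yes') is unique to Zeta (autapomorphy; uninformative for grouping).
Character 2 (derived state 'yes') is shared by all ingroup taxa — unites the whole ingroup.
Character 3: derived state 'yes' in Alpha and Zeta only — synapomorphy for {Alpha, Zeta}.
Character 4: derived state 'no' in Theta only — an autapomorphy, so it tells us nothing about relationships among taxa.
Most parsimonious ingroup topology: ((Zeta,Alpha),Theta).
Alpha and Zeta form a cherry on this tree, so they are sister taxa.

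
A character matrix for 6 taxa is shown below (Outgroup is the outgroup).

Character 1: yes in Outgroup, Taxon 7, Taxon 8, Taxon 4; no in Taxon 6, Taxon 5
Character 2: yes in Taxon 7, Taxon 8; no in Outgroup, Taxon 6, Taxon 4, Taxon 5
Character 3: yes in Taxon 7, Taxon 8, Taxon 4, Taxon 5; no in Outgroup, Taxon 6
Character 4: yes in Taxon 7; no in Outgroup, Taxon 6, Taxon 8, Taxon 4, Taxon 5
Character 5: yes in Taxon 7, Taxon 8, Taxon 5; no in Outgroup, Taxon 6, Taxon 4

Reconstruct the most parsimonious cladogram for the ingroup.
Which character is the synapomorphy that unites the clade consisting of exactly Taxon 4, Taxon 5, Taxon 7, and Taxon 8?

Character 3

Character polarity is set by the outgroup: the derived state is whichever differs from the outgroup's state, so for Character 1 the derived state is 'no', and for the remaining characters it is 'yes'.
Character 1 (state 'no') occurs in Taxon 5 and Taxon 6 but conflicts with the nesting implied by the other characters — most parsimoniously interpreted as homoplasy.
Character 2: derived state 'yes' in Taxon 7 and Taxon 8 only — synapomorphy for {Taxon 7, Taxon 8}.
Character 3 (derived state 'yes') is shared by Taxon 4, Taxon 5, Taxon 7, and Taxon 8 — a synapomorphy uniting that clade.
Character 4: derived state 'yes' in Taxon 7 only — an autapomorphy, so it tells us nothing about relationships among taxa.
Character 5: derived state 'yes' in Taxon 5, Taxon 7, and Taxon 8 only — synapomorphy for {Taxon 5, Taxon 7, Taxon 8}.
Most parsimonious ingroup topology: (Taxon 6,(((Taxon 7,Taxon 8),Taxon 5),Taxon 4)).
The clade {Taxon 4, Taxon 5, Taxon 7, Taxon 8} is supported by Character 3: its derived state 'yes' occurs in exactly those taxa and in no other taxon (including the outgroup).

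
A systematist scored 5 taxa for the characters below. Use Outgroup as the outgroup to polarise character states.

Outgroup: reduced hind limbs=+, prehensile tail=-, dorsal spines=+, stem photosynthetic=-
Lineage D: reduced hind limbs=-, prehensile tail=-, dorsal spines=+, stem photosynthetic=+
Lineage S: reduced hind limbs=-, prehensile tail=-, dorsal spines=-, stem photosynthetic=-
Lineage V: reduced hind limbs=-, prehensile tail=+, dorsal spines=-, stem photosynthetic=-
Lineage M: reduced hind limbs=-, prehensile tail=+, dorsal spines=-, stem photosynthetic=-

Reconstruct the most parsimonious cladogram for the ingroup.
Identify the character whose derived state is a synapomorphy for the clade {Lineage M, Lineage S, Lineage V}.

dorsal spines

Character polarity is set by the outgroup: the derived state is whichever differs from the outgroup's state, so for reduced hind limbs, dorsal spines the derived state is '-', and for the remaining characters it is '+'.
All ingroup taxa share the derived state '-' for reduced hind limbs; it defines the ingroup but does not resolve relationships within it.
prehensile tail: derived state '+' in Lineage M and Lineage V only — synapomorphy for {Lineage M, Lineage V}.
Only Lineage M, Lineage S, and Lineage V show the derived state '-' for dorsal spines, supporting them as a clade.
stem photosynthetic: derived state '+' in Lineage D only — an autapomorphy, so it tells us nothing about relationships among taxa.
Most parsimonious ingroup topology: (Lineage D,(Lineage S,(Lineage V,Lineage M))).
The clade {Lineage M, Lineage S, Lineage V} is supported by dorsal spines: its derived state '-' occurs in exactly those taxa and in no other taxon (including the outgroup).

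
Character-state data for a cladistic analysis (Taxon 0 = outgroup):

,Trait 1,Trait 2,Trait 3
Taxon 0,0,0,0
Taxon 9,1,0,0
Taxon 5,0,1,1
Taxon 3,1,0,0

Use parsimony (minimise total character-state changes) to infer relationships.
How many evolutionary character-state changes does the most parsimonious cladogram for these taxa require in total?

The outgroup has state '0' for every character, so '1' is the derived state throughout.
Trait 1 (derived state '1') is shared by Taxon 3 and Taxon 9 — a synapomorphy uniting that clade.
Trait 2: derived state '1' in Taxon 5 only — an autapomorphy, so it tells us nothing about relationships among taxa.
Trait 3 (derived state '1') is unique to Taxon 5 (autapomorphy; uninformative for grouping).
Most parsimonious ingroup topology: ((Taxon 9,Taxon 3),Taxon 5).
Changes per character on this tree: Trait 1: 1; Trait 2: 1; Trait 3: 1.
Total = 3.

3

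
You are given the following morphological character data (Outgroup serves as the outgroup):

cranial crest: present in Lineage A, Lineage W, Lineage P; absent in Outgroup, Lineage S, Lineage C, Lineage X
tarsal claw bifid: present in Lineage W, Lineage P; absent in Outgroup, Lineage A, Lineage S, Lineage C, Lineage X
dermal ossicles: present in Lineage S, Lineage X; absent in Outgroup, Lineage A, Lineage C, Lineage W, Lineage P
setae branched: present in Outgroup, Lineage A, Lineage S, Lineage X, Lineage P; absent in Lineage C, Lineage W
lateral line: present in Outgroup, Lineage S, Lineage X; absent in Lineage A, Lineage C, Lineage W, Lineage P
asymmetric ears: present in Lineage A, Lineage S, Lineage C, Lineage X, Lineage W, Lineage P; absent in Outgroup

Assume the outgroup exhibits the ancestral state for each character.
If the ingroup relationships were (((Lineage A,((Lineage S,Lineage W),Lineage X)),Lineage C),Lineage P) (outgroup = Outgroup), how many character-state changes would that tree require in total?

13

Map each character onto (((Lineage A,((Lineage S,Lineage W),Lineage X)),Lineage C),Lineage P) (rooted by Outgroup) and count the minimum state changes it requires (Fitch parsimony):
cranial crest: 3; tarsal claw bifid: 2; dermal ossicles: 2; setae branched: 2; lateral line: 3; asymmetric ears: 1.
Total tree length = 13.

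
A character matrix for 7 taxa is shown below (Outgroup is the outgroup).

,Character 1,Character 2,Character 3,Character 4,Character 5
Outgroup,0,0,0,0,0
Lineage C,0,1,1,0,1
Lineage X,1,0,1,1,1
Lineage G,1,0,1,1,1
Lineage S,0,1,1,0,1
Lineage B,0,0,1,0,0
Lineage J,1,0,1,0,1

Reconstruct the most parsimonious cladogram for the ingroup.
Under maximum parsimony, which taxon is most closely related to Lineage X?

Lineage G

The outgroup has state '0' for every character, so '1' is the derived state throughout.
Character 1: derived state '1' in Lineage G, Lineage J, and Lineage X only — synapomorphy for {Lineage G, Lineage J, Lineage X}.
Character 2 (derived state '1') is shared by Lineage C and Lineage S — a synapomorphy uniting that clade.
All ingroup taxa share the derived state '1' for Character 3; it defines the ingroup but does not resolve relationships within it.
Character 4: derived state '1' in Lineage G and Lineage X only — synapomorphy for {Lineage G, Lineage X}.
Only Lineage C, Lineage G, Lineage J, Lineage S, and Lineage X show the derived state '1' for Character 5, supporting them as a clade.
Most parsimonious ingroup topology: (((Lineage C,Lineage S),((Lineage X,Lineage G),Lineage J)),Lineage B).
Lineage X and Lineage G form a cherry on this tree, so they are sister taxa.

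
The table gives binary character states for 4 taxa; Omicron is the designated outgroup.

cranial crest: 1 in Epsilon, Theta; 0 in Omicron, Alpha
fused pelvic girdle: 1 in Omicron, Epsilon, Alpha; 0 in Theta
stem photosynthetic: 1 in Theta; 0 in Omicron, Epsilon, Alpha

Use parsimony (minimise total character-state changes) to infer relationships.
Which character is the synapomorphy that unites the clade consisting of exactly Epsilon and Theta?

cranial crest

Character polarity is set by the outgroup: the derived state is whichever differs from the outgroup's state, so for fused pelvic girdle the derived state is '0', and for the remaining characters it is '1'.
cranial crest (derived state '1') is shared by Epsilon and Theta — a synapomorphy uniting that clade.
fused pelvic girdle: derived state '0' in Theta only — an autapomorphy, so it tells us nothing about relationships among taxa.
stem photosynthetic (derived state '1') is unique to Theta (autapomorphy; uninformative for grouping).
Most parsimonious ingroup topology: ((Epsilon,Theta),Alpha).
The clade {Epsilon, Theta} is supported by cranial crest: its derived state '1' occurs in exactly those taxa and in no other taxon (including the outgroup).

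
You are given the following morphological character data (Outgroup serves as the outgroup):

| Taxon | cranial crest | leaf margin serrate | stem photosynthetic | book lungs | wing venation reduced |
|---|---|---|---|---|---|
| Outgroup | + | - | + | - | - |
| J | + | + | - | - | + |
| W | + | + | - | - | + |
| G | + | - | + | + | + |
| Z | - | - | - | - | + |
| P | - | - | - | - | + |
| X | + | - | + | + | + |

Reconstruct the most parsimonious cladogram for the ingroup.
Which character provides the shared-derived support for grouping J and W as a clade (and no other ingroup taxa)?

Character polarity is set by the outgroup: the derived state is whichever differs from the outgroup's state, so for cranial crest, stem photosynthetic the derived state is '-', and for the remaining characters it is '+'.
cranial crest: derived state '-' in P and Z only — synapomorphy for {P, Z}.
leaf margin serrate: derived state '+' in J and W only — synapomorphy for {J, W}.
stem photosynthetic (derived state '-') is shared by J, P, W, and Z — a synapomorphy uniting that clade.
book lungs: derived state '+' in G and X only — synapomorphy for {G, X}.
All ingroup taxa share the derived state '+' for wing venation reduced; it defines the ingroup but does not resolve relationships within it.
Most parsimonious ingroup topology: (((J,W),(Z,P)),(G,X)).
The clade {J, W} is supported by leaf margin serrate: its derived state '+' occurs in exactly those taxa and in no other taxon (including the outgroup).

leaf margin serrate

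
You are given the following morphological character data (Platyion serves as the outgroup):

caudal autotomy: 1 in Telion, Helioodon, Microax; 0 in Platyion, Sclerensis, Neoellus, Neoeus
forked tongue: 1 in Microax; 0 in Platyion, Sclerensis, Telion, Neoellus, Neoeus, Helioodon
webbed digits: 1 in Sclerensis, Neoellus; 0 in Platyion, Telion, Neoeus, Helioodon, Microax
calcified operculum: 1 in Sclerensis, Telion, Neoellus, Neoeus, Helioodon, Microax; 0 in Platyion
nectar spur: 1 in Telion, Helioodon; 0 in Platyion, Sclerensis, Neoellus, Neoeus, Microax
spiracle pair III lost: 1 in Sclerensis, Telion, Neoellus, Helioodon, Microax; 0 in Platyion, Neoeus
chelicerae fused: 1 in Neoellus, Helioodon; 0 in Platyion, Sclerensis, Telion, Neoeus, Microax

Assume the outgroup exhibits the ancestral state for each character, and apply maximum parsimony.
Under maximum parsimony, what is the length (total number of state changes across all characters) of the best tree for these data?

The outgroup has state '0' for every character, so '1' is the derived state throughout.
caudal autotomy: derived state '1' in Helioodon, Microax, and Telion only — synapomorphy for {Helioodon, Microax, Telion}.
forked tongue: derived state '1' in Microax only — an autapomorphy, so it tells us nothing about relationships among taxa.
webbed digits: derived state '1' in Neoellus and Sclerensis only — synapomorphy for {Neoellus, Sclerensis}.
All ingroup taxa share the derived state '1' for calcified operculum; it defines the ingroup but does not resolve relationships within it.
Only Helioodon and Telion show the derived state '1' for nectar spur, supporting them as a clade.
spiracle pair III lost: derived state '1' in Helioodon, Microax, Neoellus, Sclerensis, and Telion only — synapomorphy for {Helioodon, Microax, Neoellus, Sclerensis, Telion}.
chelicerae fused (state '1') occurs in Helioodon and Neoellus but conflicts with the nesting implied by the other characters — most parsimoniously interpreted as homoplasy.
Most parsimonious ingroup topology: (((Sclerensis,Neoellus),((Telion,Helioodon),Microax)),Neoeus).
Changes per character on this tree: caudal autotomy: 1; forked tongue: 1; webbed digits: 1; calcified operculum: 1; nectar spur: 1; spiracle pair III lost: 1; chelicerae fused: 2.
Total = 8.

8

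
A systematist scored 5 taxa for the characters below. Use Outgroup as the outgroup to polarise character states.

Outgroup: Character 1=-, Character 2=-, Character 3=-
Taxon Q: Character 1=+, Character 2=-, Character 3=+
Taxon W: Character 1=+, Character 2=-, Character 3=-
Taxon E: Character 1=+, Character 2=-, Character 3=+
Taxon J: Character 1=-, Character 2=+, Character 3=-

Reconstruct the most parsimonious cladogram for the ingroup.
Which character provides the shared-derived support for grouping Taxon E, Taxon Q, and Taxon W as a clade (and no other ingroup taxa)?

Character 1

The outgroup has state '-' for every character, so '+' is the derived state throughout.
Character 1: derived state '+' in Taxon E, Taxon Q, and Taxon W only — synapomorphy for {Taxon E, Taxon Q, Taxon W}.
Character 2: derived state '+' in Taxon J only — an autapomorphy, so it tells us nothing about relationships among taxa.
Character 3: derived state '+' in Taxon E and Taxon Q only — synapomorphy for {Taxon E, Taxon Q}.
Most parsimonious ingroup topology: (((Taxon Q,Taxon E),Taxon W),Taxon J).
The clade {Taxon E, Taxon Q, Taxon W} is supported by Character 1: its derived state '+' occurs in exactly those taxa and in no other taxon (including the outgroup).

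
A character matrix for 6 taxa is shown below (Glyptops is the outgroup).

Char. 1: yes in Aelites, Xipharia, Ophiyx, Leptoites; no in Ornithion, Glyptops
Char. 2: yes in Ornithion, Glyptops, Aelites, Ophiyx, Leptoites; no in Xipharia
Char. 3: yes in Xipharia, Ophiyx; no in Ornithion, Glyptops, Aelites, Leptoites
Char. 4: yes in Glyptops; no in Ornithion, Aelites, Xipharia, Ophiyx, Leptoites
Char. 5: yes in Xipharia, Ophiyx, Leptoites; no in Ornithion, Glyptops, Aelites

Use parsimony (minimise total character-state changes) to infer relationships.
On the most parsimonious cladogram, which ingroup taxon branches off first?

Ornithion

Character polarity is set by the outgroup: the derived state is whichever differs from the outgroup's state, so for Char. 2, Char. 4 the derived state is 'no', and for the remaining characters it is 'yes'.
Char. 1 (derived state 'yes') is shared by Aelites, Leptoites, Ophiyx, and Xipharia — a synapomorphy uniting that clade.
Char. 2 (derived state 'no') is unique to Xipharia (autapomorphy; uninformative for grouping).
Only Ophiyx and Xipharia show the derived state 'yes' for Char. 3, supporting them as a clade.
Char. 4 (derived state 'no') is shared by all ingroup taxa — unites the whole ingroup.
Only Leptoites, Ophiyx, and Xipharia show the derived state 'yes' for Char. 5, supporting them as a clade.
Most parsimonious ingroup topology: ((((Xipharia,Ophiyx),Leptoites),Aelites),Ornithion).
Ornithion is sister to the clade containing all other ingroup taxa, so it is the earliest-diverging (most basal) ingroup lineage.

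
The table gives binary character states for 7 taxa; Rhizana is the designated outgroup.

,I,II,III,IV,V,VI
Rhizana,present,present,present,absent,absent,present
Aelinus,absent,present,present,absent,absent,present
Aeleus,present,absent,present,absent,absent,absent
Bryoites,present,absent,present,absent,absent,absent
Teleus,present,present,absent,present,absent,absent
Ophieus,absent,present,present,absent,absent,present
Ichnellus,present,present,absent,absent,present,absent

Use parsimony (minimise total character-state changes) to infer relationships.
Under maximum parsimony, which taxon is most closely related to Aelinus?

Ophieus

Character polarity is set by the outgroup: the derived state is whichever differs from the outgroup's state, so for I, II, III, VI the derived state is 'absent', and for the remaining characters it is 'present'.
Only Aelinus and Ophieus show the derived state 'absent' for I, supporting them as a clade.
II (derived state 'absent') is shared by Aeleus and Bryoites — a synapomorphy uniting that clade.
Only Ichnellus and Teleus show the derived state 'absent' for III, supporting them as a clade.
IV (derived state 'present') is unique to Teleus (autapomorphy; uninformative for grouping).
V: derived state 'present' in Ichnellus only — an autapomorphy, so it tells us nothing about relationships among taxa.
VI: derived state 'absent' in Aeleus, Bryoites, Ichnellus, and Teleus only — synapomorphy for {Aeleus, Bryoites, Ichnellus, Teleus}.
Most parsimonious ingroup topology: ((Aelinus,Ophieus),((Aeleus,Bryoites),(Teleus,Ichnellus))).
Aelinus and Ophieus form a cherry on this tree, so they are sister taxa.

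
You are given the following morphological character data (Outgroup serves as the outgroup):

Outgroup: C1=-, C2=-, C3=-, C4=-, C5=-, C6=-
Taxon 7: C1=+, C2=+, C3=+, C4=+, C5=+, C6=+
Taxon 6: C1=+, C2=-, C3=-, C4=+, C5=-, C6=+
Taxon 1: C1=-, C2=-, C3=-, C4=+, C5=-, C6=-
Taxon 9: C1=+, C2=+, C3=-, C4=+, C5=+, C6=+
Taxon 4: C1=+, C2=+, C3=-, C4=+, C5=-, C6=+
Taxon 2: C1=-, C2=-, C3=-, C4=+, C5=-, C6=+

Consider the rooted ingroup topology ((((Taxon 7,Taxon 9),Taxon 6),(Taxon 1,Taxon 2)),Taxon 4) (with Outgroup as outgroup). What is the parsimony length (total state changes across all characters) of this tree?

9

Map each character onto ((((Taxon 7,Taxon 9),Taxon 6),(Taxon 1,Taxon 2)),Taxon 4) (rooted by Outgroup) and count the minimum state changes it requires (Fitch parsimony):
C1: 2; C2: 2; C3: 1; C4: 1; C5: 1; C6: 2.
Total tree length = 9.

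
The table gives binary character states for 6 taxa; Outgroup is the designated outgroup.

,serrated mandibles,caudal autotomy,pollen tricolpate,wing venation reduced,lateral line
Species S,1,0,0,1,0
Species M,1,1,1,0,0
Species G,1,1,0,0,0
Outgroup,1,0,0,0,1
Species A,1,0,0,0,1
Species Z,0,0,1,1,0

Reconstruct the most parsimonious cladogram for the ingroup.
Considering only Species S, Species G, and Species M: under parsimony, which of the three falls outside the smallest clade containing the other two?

Species S

Character polarity is set by the outgroup: the derived state is whichever differs from the outgroup's state, so for serrated mandibles, lateral line the derived state is '0', and for the remaining characters it is '1'.
serrated mandibles (derived state '0') is unique to Species Z (autapomorphy; uninformative for grouping).
caudal autotomy (derived state '1') is shared by Species G and Species M — a synapomorphy uniting that clade.
pollen tricolpate (state '1') occurs in Species M and Species Z but conflicts with the nesting implied by the other characters — most parsimoniously interpreted as homoplasy.
wing venation reduced: derived state '1' in Species S and Species Z only — synapomorphy for {Species S, Species Z}.
Only Species G, Species M, Species S, and Species Z show the derived state '0' for lateral line, supporting them as a clade.
Most parsimonious ingroup topology: (((Species S,Species Z),(Species G,Species M)),Species A).
Species G and Species M share a more recent common ancestor with each other than either does with Species S, so Species S is the least closely related of the three.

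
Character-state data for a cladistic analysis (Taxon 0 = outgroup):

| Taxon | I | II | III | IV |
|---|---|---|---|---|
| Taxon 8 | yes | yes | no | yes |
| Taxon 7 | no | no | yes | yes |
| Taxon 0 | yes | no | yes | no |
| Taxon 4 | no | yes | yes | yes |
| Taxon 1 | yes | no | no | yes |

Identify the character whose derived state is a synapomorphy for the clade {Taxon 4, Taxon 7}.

Character polarity is set by the outgroup: the derived state is whichever differs from the outgroup's state, so for I, III the derived state is 'no', and for the remaining characters it is 'yes'.
I (derived state 'no') is shared by Taxon 4 and Taxon 7 — a synapomorphy uniting that clade.
II (state 'yes') occurs in Taxon 4 and Taxon 8 but conflicts with the nesting implied by the other characters — most parsimoniously interpreted as homoplasy.
Only Taxon 1 and Taxon 8 show the derived state 'no' for III, supporting them as a clade.
IV (derived state 'yes') is shared by all ingroup taxa — unites the whole ingroup.
Most parsimonious ingroup topology: ((Taxon 1,Taxon 8),(Taxon 7,Taxon 4)).
The clade {Taxon 4, Taxon 7} is supported by I: its derived state 'no' occurs in exactly those taxa and in no other taxon (including the outgroup).

I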